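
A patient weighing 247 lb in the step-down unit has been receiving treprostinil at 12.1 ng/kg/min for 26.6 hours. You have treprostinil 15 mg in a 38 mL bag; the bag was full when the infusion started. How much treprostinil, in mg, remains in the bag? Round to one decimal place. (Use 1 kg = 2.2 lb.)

12.8 mg

Weight = 247 lb ÷ 2.2 lb/kg = 112.2727 kg
Dose = 12.1 ng/kg/min × 112.2727 kg = 1358.5 ng/min
1358.5 ng/min × 60 min/hr = 81510 ng/hr
Concentration = 15 mg ÷ 38 mL = 0.3947368 mg/mL = 394736.8 ng/mL
Rate = 81510 ng/hr ÷ 394736.8 ng/mL = 0.206492 mL/hr
Volume infused = 0.206492 mL/hr × 26.6 hr = 5.492687 mL
Volume remaining = 38 − 5.492687 = 32.50731 mL
Drug remaining = 32.50731 mL × 394736.8 ng/mL = 12831834 ng = 12.83183 mg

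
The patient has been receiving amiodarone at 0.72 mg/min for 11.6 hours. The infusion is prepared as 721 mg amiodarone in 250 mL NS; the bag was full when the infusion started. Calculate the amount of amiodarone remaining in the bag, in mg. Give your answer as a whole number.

220 mg

0.72 mg/min × 60 min/hr = 43.2 mg/hr
Concentration = 721 mg ÷ 250 mL = 2.884 mg/mL
Rate = 43.2 mg/hr ÷ 2.884 mg/mL = 14.9792 mL/hr
Volume infused = 14.9792 mL/hr × 11.6 hr = 173.7587 mL
Volume remaining = 250 − 173.7587 = 76.24133 mL
Drug remaining = 76.24133 mL × 2.884 mg/mL = 219.88 mg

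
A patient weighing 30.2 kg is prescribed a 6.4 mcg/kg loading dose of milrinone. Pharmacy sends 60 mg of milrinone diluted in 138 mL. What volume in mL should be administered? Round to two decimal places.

0.44 mL

Dose = 6.4 mcg/kg × 30.2 kg = 193.28 mcg
Concentration = 60 mg ÷ 138 mL = 0.4347826 mg/mL = 434.7826 mcg/mL
Volume = 193.28 mcg ÷ 434.7826 mcg/mL = 0.444544 mL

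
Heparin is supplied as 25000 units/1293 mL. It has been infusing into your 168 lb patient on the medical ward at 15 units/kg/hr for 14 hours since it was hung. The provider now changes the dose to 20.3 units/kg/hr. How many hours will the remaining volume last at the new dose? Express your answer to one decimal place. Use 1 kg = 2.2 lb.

5.8 hours

Initial rate:
Weight = 168 lb ÷ 2.2 lb/kg = 76.36364 kg
Dose = 15 units/kg/hr × 76.36364 kg = 1145.455 units/hr
Concentration = 25000 units ÷ 1293 mL = 19.33488 units/mL
Rate = 1145.455 units/hr ÷ 19.33488 units/mL = 59.24291 mL/hr
Volume infused so far = 59.24291 mL/hr × 14 hr = 829.4007 mL
Volume remaining = 1293 − 829.4007 = 463.5993 mL
New rate:
Dose = 20.3 units/kg/hr × 76.36364 kg = 1550.182 units/hr
Rate = 1550.182 units/hr ÷ 19.33488 units/mL = 80.1754 mL/hr
Time remaining = 463.5993 mL ÷ 80.1754 mL/hr = 5.782313 hr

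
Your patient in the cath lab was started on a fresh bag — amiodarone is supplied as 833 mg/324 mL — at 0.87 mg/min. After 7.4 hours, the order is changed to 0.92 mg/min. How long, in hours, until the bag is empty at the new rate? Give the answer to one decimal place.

8.1 hours

Initial rate:
0.87 mg/min × 60 min/hr = 52.2 mg/hr
Concentration = 833 mg ÷ 324 mL = 2.570988 mg/mL
Rate = 52.2 mg/hr ÷ 2.570988 mg/mL = 20.30348 mL/hr
Volume infused so far = 20.30348 mL/hr × 7.4 hr = 150.2458 mL
Volume remaining = 324 − 150.2458 = 173.7542 mL
New rate:
0.92 mg/min × 60 min/hr = 55.2 mg/hr
Rate = 55.2 mg/hr ÷ 2.570988 mg/mL = 21.47035 mL/hr
Time remaining = 173.7542 mL ÷ 21.47035 mL/hr = 8.092754 hr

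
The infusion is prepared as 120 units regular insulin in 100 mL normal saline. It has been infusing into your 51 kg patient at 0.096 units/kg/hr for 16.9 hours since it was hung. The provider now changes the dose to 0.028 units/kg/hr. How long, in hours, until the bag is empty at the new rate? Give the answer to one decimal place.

Initial rate:
Dose = 0.096 units/kg/hr × 51 kg = 4.896 units/hr
Concentration = 120 units ÷ 100 mL = 1.2 units/mL
Rate = 4.896 units/hr ÷ 1.2 units/mL = 4.08 mL/hr
Volume infused so far = 4.08 mL/hr × 16.9 hr = 68.952 mL
Volume remaining = 100 − 68.952 = 31.048 mL
New rate:
Dose = 0.028 units/kg/hr × 51 kg = 1.428 units/hr
Rate = 1.428 units/hr ÷ 1.2 units/mL = 1.19 mL/hr
Time remaining = 31.048 mL ÷ 1.19 mL/hr = 26.09076 hr

26.1 hours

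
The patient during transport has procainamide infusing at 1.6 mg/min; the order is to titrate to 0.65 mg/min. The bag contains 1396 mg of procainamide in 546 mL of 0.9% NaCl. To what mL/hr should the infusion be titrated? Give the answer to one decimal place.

0.65 mg/min × 60 min/hr = 39 mg/hr
Concentration = 1396 mg ÷ 546 mL = 2.556777 mg/mL
Rate = 39 mg/hr ÷ 2.556777 mg/mL = 15.25358 mL/hr

15.3 mL/hr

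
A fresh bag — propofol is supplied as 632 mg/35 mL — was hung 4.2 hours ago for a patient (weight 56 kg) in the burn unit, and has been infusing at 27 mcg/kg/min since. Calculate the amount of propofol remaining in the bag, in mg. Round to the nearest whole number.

251 mg

Dose = 27 mcg/kg/min × 56 kg = 1512 mcg/min
1512 mcg/min × 60 min/hr = 90720 mcg/hr
Concentration = 632 mg ÷ 35 mL = 18.05714 mg/mL = 18057.14 mcg/mL
Rate = 90720 mcg/hr ÷ 18057.14 mcg/mL = 5.024051 mL/hr
Volume infused = 5.024051 mL/hr × 4.2 hr = 21.10101 mL
Volume remaining = 35 − 21.10101 = 13.89899 mL
Drug remaining = 13.89899 mL × 18057.14 mcg/mL = 250976 mcg = 250.976 mg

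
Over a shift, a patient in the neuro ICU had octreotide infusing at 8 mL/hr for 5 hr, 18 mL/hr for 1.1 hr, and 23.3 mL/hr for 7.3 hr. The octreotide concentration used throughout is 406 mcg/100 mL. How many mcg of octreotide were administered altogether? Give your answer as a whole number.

Concentration = 406 mcg ÷ 100 mL = 4.06 mcg/mL
Stage 1: 8 mL/hr × 5 hr = 40 mL → 40 mL × 4.06 mcg/mL = 162.4 mcg
Stage 2: 18 mL/hr × 1.1 hr = 19.8 mL → 19.8 mL × 4.06 mcg/mL = 80.388 mcg
Stage 3: 23.3 mL/hr × 7.3 hr = 170.09 mL → 170.09 mL × 4.06 mcg/mL = 690.5654 mcg
Total = 162.4 + 80.388 + 690.5654 = 933.3534 mcg

933 mcg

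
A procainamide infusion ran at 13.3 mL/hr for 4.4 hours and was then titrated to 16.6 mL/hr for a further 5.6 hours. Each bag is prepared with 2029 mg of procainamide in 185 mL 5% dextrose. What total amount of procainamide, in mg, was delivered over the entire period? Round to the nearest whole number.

1661 mg

Concentration = 2029 mg ÷ 185 mL = 10.96757 mg/mL
Stage 1: 13.3 mL/hr × 4.4 hr = 58.52 mL → 58.52 mL × 10.96757 mg/mL = 641.8221 mg
Stage 2: 16.6 mL/hr × 5.6 hr = 92.96 mL → 92.96 mL × 10.96757 mg/mL = 1019.545 mg
Total = 641.8221 + 1019.545 = 1661.367 mg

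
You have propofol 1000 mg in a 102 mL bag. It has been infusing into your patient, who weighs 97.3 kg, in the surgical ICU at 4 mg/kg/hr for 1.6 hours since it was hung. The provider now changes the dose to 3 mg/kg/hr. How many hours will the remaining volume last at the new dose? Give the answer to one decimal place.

Initial rate:
Dose = 4 mg/kg/hr × 97.3 kg = 389.2 mg/hr
Concentration = 1000 mg ÷ 102 mL = 9.803922 mg/mL
Rate = 389.2 mg/hr ÷ 9.803922 mg/mL = 39.6984 mL/hr
Volume infused so far = 39.6984 mL/hr × 1.6 hr = 63.51744 mL
Volume remaining = 102 − 63.51744 = 38.48256 mL
New rate:
Dose = 3 mg/kg/hr × 97.3 kg = 291.9 mg/hr
Rate = 291.9 mg/hr ÷ 9.803922 mg/mL = 29.7738 mL/hr
Time remaining = 38.48256 mL ÷ 29.7738 mL/hr = 1.292497 hr

1.3 hours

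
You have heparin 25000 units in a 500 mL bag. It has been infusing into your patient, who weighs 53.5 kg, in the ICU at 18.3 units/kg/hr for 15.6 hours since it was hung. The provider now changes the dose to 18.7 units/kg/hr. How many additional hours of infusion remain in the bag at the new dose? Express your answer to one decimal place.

9.7 hours

Initial rate:
Dose = 18.3 units/kg/hr × 53.5 kg = 979.05 units/hr
Concentration = 25000 units ÷ 500 mL = 50 units/mL
Rate = 979.05 units/hr ÷ 50 units/mL = 19.581 mL/hr
Volume infused so far = 19.581 mL/hr × 15.6 hr = 305.4636 mL
Volume remaining = 500 − 305.4636 = 194.5364 mL
New rate:
Dose = 18.7 units/kg/hr × 53.5 kg = 1000.45 units/hr
Rate = 1000.45 units/hr ÷ 50 units/mL = 20.009 mL/hr
Time remaining = 194.5364 mL ÷ 20.009 mL/hr = 9.722445 hr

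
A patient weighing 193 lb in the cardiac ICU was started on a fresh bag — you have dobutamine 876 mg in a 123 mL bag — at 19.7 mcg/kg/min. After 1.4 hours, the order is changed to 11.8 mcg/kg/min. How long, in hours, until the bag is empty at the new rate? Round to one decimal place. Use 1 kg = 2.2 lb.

11.8 hours

Initial rate:
Weight = 193 lb ÷ 2.2 lb/kg = 87.72727 kg
Dose = 19.7 mcg/kg/min × 87.72727 kg = 1728.227 mcg/min
1728.227 mcg/min × 60 min/hr = 103693.6 mcg/hr
Concentration = 876 mg ÷ 123 mL = 7.121951 mg/mL = 7121.951 mcg/mL
Rate = 103693.6 mcg/hr ÷ 7121.951 mcg/mL = 14.55972 mL/hr
Volume infused so far = 14.55972 mL/hr × 1.4 hr = 20.38361 mL
Volume remaining = 123 − 20.38361 = 102.6164 mL
New rate:
Dose = 11.8 mcg/kg/min × 87.72727 kg = 1035.182 mcg/min
1035.182 mcg/min × 60 min/hr = 62110.91 mcg/hr
Rate = 62110.91 mcg/hr ÷ 7121.951 mcg/mL = 8.721052 mL/hr
Time remaining = 102.6164 mL ÷ 8.721052 mL/hr = 11.76651 hr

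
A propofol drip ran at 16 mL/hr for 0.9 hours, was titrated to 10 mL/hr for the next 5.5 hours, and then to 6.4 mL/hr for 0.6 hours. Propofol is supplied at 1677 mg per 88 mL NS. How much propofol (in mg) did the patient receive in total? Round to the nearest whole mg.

1396 mg

Concentration = 1677 mg ÷ 88 mL = 19.05682 mg/mL
Stage 1: 16 mL/hr × 0.9 hr = 14.4 mL → 14.4 mL × 19.05682 mg/mL = 274.4182 mg
Stage 2: 10 mL/hr × 5.5 hr = 55 mL → 55 mL × 19.05682 mg/mL = 1048.125 mg
Stage 3: 6.4 mL/hr × 0.6 hr = 3.84 mL → 3.84 mL × 19.05682 mg/mL = 73.17818 mg
Total = 274.4182 + 1048.125 + 73.17818 = 1395.721 mg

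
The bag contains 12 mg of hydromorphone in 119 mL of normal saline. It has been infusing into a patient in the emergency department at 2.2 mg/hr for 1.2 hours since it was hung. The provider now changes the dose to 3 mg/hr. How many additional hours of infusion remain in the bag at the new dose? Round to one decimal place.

3.1 hours

Initial rate:
Concentration = 12 mg ÷ 119 mL = 0.1008403 mg/mL
Rate = 2.2 mg/hr ÷ 0.1008403 mg/mL = 21.81667 mL/hr
Volume infused so far = 21.81667 mL/hr × 1.2 hr = 26.18 mL
Volume remaining = 119 − 26.18 = 92.82 mL
New rate:
Rate = 3 mg/hr ÷ 0.1008403 mg/mL = 29.75 mL/hr
Time remaining = 92.82 mL ÷ 29.75 mL/hr = 3.12 hr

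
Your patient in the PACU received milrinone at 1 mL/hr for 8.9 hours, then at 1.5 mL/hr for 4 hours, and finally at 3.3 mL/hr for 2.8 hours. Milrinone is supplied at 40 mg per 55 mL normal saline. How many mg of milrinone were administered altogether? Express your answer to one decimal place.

Concentration = 40 mg ÷ 55 mL = 0.7272727 mg/mL
Stage 1: 1 mL/hr × 8.9 hr = 8.9 mL → 8.9 mL × 0.7272727 mg/mL = 6.472727 mg
Stage 2: 1.5 mL/hr × 4 hr = 6 mL → 6 mL × 0.7272727 mg/mL = 4.363636 mg
Stage 3: 3.3 mL/hr × 2.8 hr = 9.24 mL → 9.24 mL × 0.7272727 mg/mL = 6.72 mg
Total = 6.472727 + 4.363636 + 6.72 = 17.55636 mg

17.6 mg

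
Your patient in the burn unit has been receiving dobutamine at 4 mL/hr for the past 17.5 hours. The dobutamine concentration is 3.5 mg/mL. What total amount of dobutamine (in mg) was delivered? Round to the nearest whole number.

245 mg

Concentration = 3.5 mg/mL = 3500 mcg/mL
Drug rate = 4 mL/hr × 3500 mcg/mL = 14000 mcg/hr
Total = 14000 mcg/hr × 17.5 hr = 245000 mcg = 245 mg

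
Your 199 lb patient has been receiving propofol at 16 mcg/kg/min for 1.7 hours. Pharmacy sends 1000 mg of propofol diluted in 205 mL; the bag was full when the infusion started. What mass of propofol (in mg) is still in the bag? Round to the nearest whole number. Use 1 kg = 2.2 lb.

852 mg

Weight = 199 lb ÷ 2.2 lb/kg = 90.45455 kg
Dose = 16 mcg/kg/min × 90.45455 kg = 1447.273 mcg/min
1447.273 mcg/min × 60 min/hr = 86836.36 mcg/hr
Concentration = 1000 mg ÷ 205 mL = 4.878049 mg/mL = 4878.049 mcg/mL
Rate = 86836.36 mcg/hr ÷ 4878.049 mcg/mL = 17.80145 mL/hr
Volume infused = 17.80145 mL/hr × 1.7 hr = 30.26247 mL
Volume remaining = 205 − 30.26247 = 174.7375 mL
Drug remaining = 174.7375 mL × 4878.049 mcg/mL = 852378.2 mcg = 852.3782 mg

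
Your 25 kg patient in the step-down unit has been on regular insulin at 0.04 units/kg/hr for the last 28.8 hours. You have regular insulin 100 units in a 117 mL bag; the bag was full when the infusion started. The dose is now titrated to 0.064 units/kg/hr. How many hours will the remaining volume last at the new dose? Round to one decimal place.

44.5 hours

Initial rate:
Dose = 0.04 units/kg/hr × 25 kg = 1 units/hr
Concentration = 100 units ÷ 117 mL = 0.8547009 units/mL
Rate = 1 units/hr ÷ 0.8547009 units/mL = 1.17 mL/hr
Volume infused so far = 1.17 mL/hr × 28.8 hr = 33.696 mL
Volume remaining = 117 − 33.696 = 83.304 mL
New rate:
Dose = 0.064 units/kg/hr × 25 kg = 1.6 units/hr
Rate = 1.6 units/hr ÷ 0.8547009 units/mL = 1.872 mL/hr
Time remaining = 83.304 mL ÷ 1.872 mL/hr = 44.5 hr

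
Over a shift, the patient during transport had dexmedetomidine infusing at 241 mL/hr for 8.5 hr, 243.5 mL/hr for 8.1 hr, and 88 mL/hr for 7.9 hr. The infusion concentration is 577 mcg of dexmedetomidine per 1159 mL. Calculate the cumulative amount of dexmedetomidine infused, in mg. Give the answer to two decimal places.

2.35 mg

Concentration = 577 mcg ÷ 1159 mL = 0.497843 mcg/mL
Stage 1: 241 mL/hr × 8.5 hr = 2048.5 mL → 2048.5 mL × 0.497843 mcg/mL = 1019.831 mcg
Stage 2: 243.5 mL/hr × 8.1 hr = 1972.35 mL → 1972.35 mL × 0.497843 mcg/mL = 981.9206 mcg
Stage 3: 88 mL/hr × 7.9 hr = 695.2 mL → 695.2 mL × 0.497843 mcg/mL = 346.1004 mcg
Total = 1019.831 + 981.9206 + 346.1004 = 2347.852 mcg = 2.347852 mg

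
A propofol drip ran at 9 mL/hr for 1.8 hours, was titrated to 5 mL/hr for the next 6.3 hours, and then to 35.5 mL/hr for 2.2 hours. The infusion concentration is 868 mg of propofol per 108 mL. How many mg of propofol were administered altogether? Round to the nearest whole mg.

Concentration = 868 mg ÷ 108 mL = 8.037037 mg/mL
Stage 1: 9 mL/hr × 1.8 hr = 16.2 mL → 16.2 mL × 8.037037 mg/mL = 130.2 mg
Stage 2: 5 mL/hr × 6.3 hr = 31.5 mL → 31.5 mL × 8.037037 mg/mL = 253.1667 mg
Stage 3: 35.5 mL/hr × 2.2 hr = 78.1 mL → 78.1 mL × 8.037037 mg/mL = 627.6926 mg
Total = 130.2 + 253.1667 + 627.6926 = 1011.059 mg

1011 mg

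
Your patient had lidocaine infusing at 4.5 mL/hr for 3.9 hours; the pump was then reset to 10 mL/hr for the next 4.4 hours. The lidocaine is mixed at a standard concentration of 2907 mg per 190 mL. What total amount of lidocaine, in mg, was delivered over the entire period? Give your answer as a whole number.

942 mg

Concentration = 2907 mg ÷ 190 mL = 15.3 mg/mL
Stage 1: 4.5 mL/hr × 3.9 hr = 17.55 mL → 17.55 mL × 15.3 mg/mL = 268.515 mg
Stage 2: 10 mL/hr × 4.4 hr = 44 mL → 44 mL × 15.3 mg/mL = 673.2 mg
Total = 268.515 + 673.2 = 941.715 mg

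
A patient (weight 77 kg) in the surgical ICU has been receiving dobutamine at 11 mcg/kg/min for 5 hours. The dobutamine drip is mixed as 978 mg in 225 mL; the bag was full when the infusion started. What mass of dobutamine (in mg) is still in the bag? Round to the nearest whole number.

724 mg

Dose = 11 mcg/kg/min × 77 kg = 847 mcg/min
847 mcg/min × 60 min/hr = 50820 mcg/hr
Concentration = 978 mg ÷ 225 mL = 4.346667 mg/mL = 4346.667 mcg/mL
Rate = 50820 mcg/hr ÷ 4346.667 mcg/mL = 11.69172 mL/hr
Volume infused = 11.69172 mL/hr × 5 hr = 58.45859 mL
Volume remaining = 225 − 58.45859 = 166.5414 mL
Drug remaining = 166.5414 mL × 4346.667 mcg/mL = 723900 mcg = 723.9 mg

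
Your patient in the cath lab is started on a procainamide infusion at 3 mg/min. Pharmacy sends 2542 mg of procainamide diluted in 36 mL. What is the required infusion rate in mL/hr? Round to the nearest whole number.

3 mL/hr

3 mg/min × 60 min/hr = 180 mg/hr
Concentration = 2542 mg ÷ 36 mL = 70.61111 mg/mL
Rate = 180 mg/hr ÷ 70.61111 mg/mL = 2.549174 mL/hr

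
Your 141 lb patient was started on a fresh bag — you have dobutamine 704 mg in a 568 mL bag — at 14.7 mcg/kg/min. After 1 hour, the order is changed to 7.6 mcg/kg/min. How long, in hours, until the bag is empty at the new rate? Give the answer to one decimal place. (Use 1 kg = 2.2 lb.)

Initial rate:
Weight = 141 lb ÷ 2.2 lb/kg = 64.09091 kg
Dose = 14.7 mcg/kg/min × 64.09091 kg = 942.1364 mcg/min
942.1364 mcg/min × 60 min/hr = 56528.18 mcg/hr
Concentration = 704 mg ÷ 568 mL = 1.239437 mg/mL = 1239.437 mcg/mL
Rate = 56528.18 mcg/hr ÷ 1239.437 mcg/mL = 45.60796 mL/hr
Volume infused so far = 45.60796 mL/hr × 1 hr = 45.60796 mL
Volume remaining = 568 − 45.60796 = 522.392 mL
New rate:
Dose = 7.6 mcg/kg/min × 64.09091 kg = 487.0909 mcg/min
487.0909 mcg/min × 60 min/hr = 29225.45 mcg/hr
Rate = 29225.45 mcg/hr ÷ 1239.437 mcg/mL = 23.57963 mL/hr
Time remaining = 522.392 mL ÷ 23.57963 mL/hr = 22.15438 hr

22.2 hours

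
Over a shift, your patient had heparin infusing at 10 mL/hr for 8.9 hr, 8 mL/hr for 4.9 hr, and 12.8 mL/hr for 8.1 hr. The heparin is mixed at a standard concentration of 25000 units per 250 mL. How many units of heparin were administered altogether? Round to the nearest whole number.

23188 units

Concentration = 25000 units ÷ 250 mL = 100 units/mL
Stage 1: 10 mL/hr × 8.9 hr = 89 mL → 89 mL × 100 units/mL = 8900 units
Stage 2: 8 mL/hr × 4.9 hr = 39.2 mL → 39.2 mL × 100 units/mL = 3920 units
Stage 3: 12.8 mL/hr × 8.1 hr = 103.68 mL → 103.68 mL × 100 units/mL = 10368 units
Total = 8900 + 3920 + 10368 = 23188 units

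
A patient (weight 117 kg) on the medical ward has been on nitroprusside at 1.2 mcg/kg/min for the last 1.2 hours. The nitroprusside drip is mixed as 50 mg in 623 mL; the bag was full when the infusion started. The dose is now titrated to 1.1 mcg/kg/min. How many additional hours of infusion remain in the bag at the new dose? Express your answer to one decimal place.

5.2 hours

Initial rate:
Dose = 1.2 mcg/kg/min × 117 kg = 140.4 mcg/min
140.4 mcg/min × 60 min/hr = 8424 mcg/hr
Concentration = 50 mg ÷ 623 mL = 0.08025682 mg/mL = 80.25682 mcg/mL
Rate = 8424 mcg/hr ÷ 80.25682 mcg/mL = 104.963 mL/hr
Volume infused so far = 104.963 mL/hr × 1.2 hr = 125.9556 mL
Volume remaining = 623 − 125.9556 = 497.0444 mL
New rate:
Dose = 1.1 mcg/kg/min × 117 kg = 128.7 mcg/min
128.7 mcg/min × 60 min/hr = 7722 mcg/hr
Rate = 7722 mcg/hr ÷ 80.25682 mcg/mL = 96.21612 mL/hr
Time remaining = 497.0444 mL ÷ 96.21612 mL/hr = 5.165916 hr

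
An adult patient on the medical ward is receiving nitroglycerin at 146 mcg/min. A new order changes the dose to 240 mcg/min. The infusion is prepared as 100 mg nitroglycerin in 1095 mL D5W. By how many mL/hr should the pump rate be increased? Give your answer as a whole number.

At the current dose:
146 mcg/min × 60 min/hr = 8760 mcg/hr
Concentration = 100 mg ÷ 1095 mL = 0.0913242 mg/mL = 91.3242 mcg/mL
Rate = 8760 mcg/hr ÷ 91.3242 mcg/mL = 95.922 mL/hr
At the new dose:
240 mcg/min × 60 min/hr = 14400 mcg/hr
Rate = 14400 mcg/hr ÷ 91.3242 mcg/mL = 157.68 mL/hr
Change = 157.68 − 95.922 = 61.758 mL/hr → 61.758 mL/hr increase

62 mL/hr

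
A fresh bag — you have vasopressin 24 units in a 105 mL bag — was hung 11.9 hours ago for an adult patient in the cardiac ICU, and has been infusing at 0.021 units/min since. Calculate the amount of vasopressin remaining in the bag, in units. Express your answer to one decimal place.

9.0 units

0.021 units/min × 60 min/hr = 1.26 units/hr
Concentration = 24 units ÷ 105 mL = 0.2285714 units/mL
Rate = 1.26 units/hr ÷ 0.2285714 units/mL = 5.5125 mL/hr
Volume infused = 5.5125 mL/hr × 11.9 hr = 65.59875 mL
Volume remaining = 105 − 65.59875 = 39.40125 mL
Drug remaining = 39.40125 mL × 0.2285714 units/mL = 9.006 units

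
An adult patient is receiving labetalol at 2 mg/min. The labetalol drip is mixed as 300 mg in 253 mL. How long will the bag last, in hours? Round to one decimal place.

2 mg/min × 60 min/hr = 120 mg/hr
Concentration = 300 mg ÷ 253 mL = 1.185771 mg/mL
Rate = 120 mg/hr ÷ 1.185771 mg/mL = 101.2 mL/hr
Duration = 253 mL ÷ 101.2 mL/hr = 2.5 hr

2.5 hours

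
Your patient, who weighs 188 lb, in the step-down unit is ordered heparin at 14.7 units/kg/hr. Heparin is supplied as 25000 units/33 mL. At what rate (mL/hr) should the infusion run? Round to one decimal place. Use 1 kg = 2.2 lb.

Weight = 188 lb ÷ 2.2 lb/kg = 85.45455 kg
Dose = 14.7 units/kg/hr × 85.45455 kg = 1256.182 units/hr
Concentration = 25000 units ÷ 33 mL = 757.5758 units/mL
Rate = 1256.182 units/hr ÷ 757.5758 units/mL = 1.65816 mL/hr

1.7 mL/hr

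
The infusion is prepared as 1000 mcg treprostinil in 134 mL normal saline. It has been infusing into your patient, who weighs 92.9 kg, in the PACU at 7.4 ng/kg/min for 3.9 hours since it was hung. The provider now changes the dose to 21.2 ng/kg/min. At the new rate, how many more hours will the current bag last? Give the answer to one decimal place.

7.1 hours

Initial rate:
Dose = 7.4 ng/kg/min × 92.9 kg = 687.46 ng/min
687.46 ng/min × 60 min/hr = 41247.6 ng/hr
Concentration = 1000 mcg ÷ 134 mL = 7.462687 mcg/mL = 7462.687 ng/mL
Rate = 41247.6 ng/hr ÷ 7462.687 ng/mL = 5.527178 mL/hr
Volume infused so far = 5.527178 mL/hr × 3.9 hr = 21.556 mL
Volume remaining = 134 − 21.556 = 112.444 mL
New rate:
Dose = 21.2 ng/kg/min × 92.9 kg = 1969.48 ng/min
1969.48 ng/min × 60 min/hr = 118168.8 ng/hr
Rate = 118168.8 ng/hr ÷ 7462.687 ng/mL = 15.83462 mL/hr
Time remaining = 112.444 mL ÷ 15.83462 mL/hr = 7.10115 hr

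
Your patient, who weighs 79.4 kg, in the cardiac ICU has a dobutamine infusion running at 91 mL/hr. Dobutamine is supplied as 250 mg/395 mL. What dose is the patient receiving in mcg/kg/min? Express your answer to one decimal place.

Concentration = 250 mg ÷ 395 mL = 0.6329114 mg/mL = 632.9114 mcg/mL
Drug rate = 91 mL/hr × 632.9114 mcg/mL = 57594.94 mcg/hr
57594.94 mcg/hr ÷ 60 min/hr = 959.9156 mcg/min
959.9156 mcg/min ÷ 79.4 kg = 12.08962 mcg/kg/min

12.1 mcg/kg/min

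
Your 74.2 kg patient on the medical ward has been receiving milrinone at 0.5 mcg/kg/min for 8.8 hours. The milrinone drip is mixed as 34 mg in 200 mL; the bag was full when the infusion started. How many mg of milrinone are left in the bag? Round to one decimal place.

14.4 mg

Dose = 0.5 mcg/kg/min × 74.2 kg = 37.1 mcg/min
37.1 mcg/min × 60 min/hr = 2226 mcg/hr
Concentration = 34 mg ÷ 200 mL = 0.17 mg/mL = 170 mcg/mL
Rate = 2226 mcg/hr ÷ 170 mcg/mL = 13.09412 mL/hr
Volume infused = 13.09412 mL/hr × 8.8 hr = 115.2282 mL
Volume remaining = 200 − 115.2282 = 84.77176 mL
Drug remaining = 84.77176 mL × 170 mcg/mL = 14411.2 mcg = 14.4112 mg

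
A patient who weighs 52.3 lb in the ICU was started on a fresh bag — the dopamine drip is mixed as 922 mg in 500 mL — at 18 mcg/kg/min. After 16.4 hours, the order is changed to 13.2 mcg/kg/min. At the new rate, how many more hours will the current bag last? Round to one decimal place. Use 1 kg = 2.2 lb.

26.6 hours

Initial rate:
Weight = 52.3 lb ÷ 2.2 lb/kg = 23.77273 kg
Dose = 18 mcg/kg/min × 23.77273 kg = 427.9091 mcg/min
427.9091 mcg/min × 60 min/hr = 25674.55 mcg/hr
Concentration = 922 mg ÷ 500 mL = 1.844 mg/mL = 1844 mcg/mL
Rate = 25674.55 mcg/hr ÷ 1844 mcg/mL = 13.92329 mL/hr
Volume infused so far = 13.92329 mL/hr × 16.4 hr = 228.3419 mL
Volume remaining = 500 − 228.3419 = 271.6581 mL
New rate:
Dose = 13.2 mcg/kg/min × 23.77273 kg = 313.8 mcg/min
313.8 mcg/min × 60 min/hr = 18828 mcg/hr
Rate = 18828 mcg/hr ÷ 1844 mcg/mL = 10.21041 mL/hr
Time remaining = 271.6581 mL ÷ 10.21041 mL/hr = 26.60598 hr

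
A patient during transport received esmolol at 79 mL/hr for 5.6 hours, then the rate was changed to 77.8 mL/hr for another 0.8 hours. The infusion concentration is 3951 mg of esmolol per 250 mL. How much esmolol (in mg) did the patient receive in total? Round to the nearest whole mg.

7975 mg

Concentration = 3951 mg ÷ 250 mL = 15.804 mg/mL
Stage 1: 79 mL/hr × 5.6 hr = 442.4 mL → 442.4 mL × 15.804 mg/mL = 6991.69 mg
Stage 2: 77.8 mL/hr × 0.8 hr = 62.24 mL → 62.24 mL × 15.804 mg/mL = 983.641 mg
Total = 6991.69 + 983.641 = 7975.331 mg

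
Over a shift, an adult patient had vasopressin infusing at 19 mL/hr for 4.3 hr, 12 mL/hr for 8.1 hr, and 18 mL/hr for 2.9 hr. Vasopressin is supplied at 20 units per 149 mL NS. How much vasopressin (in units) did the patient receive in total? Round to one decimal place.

31.0 units

Concentration = 20 units ÷ 149 mL = 0.1342282 units/mL
Stage 1: 19 mL/hr × 4.3 hr = 81.7 mL → 81.7 mL × 0.1342282 units/mL = 10.96644 units
Stage 2: 12 mL/hr × 8.1 hr = 97.2 mL → 97.2 mL × 0.1342282 units/mL = 13.04698 units
Stage 3: 18 mL/hr × 2.9 hr = 52.2 mL → 52.2 mL × 0.1342282 units/mL = 7.006711 units
Total = 10.96644 + 13.04698 + 7.006711 = 31.02013 units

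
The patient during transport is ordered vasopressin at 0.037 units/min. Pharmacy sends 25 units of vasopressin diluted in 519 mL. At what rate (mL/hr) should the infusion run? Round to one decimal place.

46.1 mL/hr

0.037 units/min × 60 min/hr = 2.22 units/hr
Concentration = 25 units ÷ 519 mL = 0.04816956 units/mL
Rate = 2.22 units/hr ÷ 0.04816956 units/mL = 46.0872 mL/hr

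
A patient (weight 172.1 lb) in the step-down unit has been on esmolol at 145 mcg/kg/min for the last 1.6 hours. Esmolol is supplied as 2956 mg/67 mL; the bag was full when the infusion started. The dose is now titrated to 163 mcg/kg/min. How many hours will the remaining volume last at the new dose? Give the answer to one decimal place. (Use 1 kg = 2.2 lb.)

2.4 hours

Initial rate:
Weight = 172.1 lb ÷ 2.2 lb/kg = 78.22727 kg
Dose = 145 mcg/kg/min × 78.22727 kg = 11342.95 mcg/min
11342.95 mcg/min × 60 min/hr = 680577.3 mcg/hr
Concentration = 2956 mg ÷ 67 mL = 44.1194 mg/mL = 44119.4 mcg/mL
Rate = 680577.3 mcg/hr ÷ 44119.4 mcg/mL = 15.4258 mL/hr
Volume infused so far = 15.4258 mL/hr × 1.6 hr = 24.68129 mL
Volume remaining = 67 − 24.68129 = 42.31871 mL
New rate:
Dose = 163 mcg/kg/min × 78.22727 kg = 12751.05 mcg/min
12751.05 mcg/min × 60 min/hr = 765062.7 mcg/hr
Rate = 765062.7 mcg/hr ÷ 44119.4 mcg/mL = 17.34073 mL/hr
Time remaining = 42.31871 mL ÷ 17.34073 mL/hr = 2.440423 hr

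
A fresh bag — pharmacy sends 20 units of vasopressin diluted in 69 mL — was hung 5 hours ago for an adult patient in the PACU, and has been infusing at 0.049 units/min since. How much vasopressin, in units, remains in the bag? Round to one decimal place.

5.3 units

0.049 units/min × 60 min/hr = 2.94 units/hr
Concentration = 20 units ÷ 69 mL = 0.2898551 units/mL
Rate = 2.94 units/hr ÷ 0.2898551 units/mL = 10.143 mL/hr
Volume infused = 10.143 mL/hr × 5 hr = 50.715 mL
Volume remaining = 69 − 50.715 = 18.285 mL
Drug remaining = 18.285 mL × 0.2898551 units/mL = 5.3 units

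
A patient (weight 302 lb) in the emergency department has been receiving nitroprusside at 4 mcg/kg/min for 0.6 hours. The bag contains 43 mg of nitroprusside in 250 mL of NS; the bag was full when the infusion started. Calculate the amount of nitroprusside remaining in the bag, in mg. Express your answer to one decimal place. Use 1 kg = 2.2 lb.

Weight = 302 lb ÷ 2.2 lb/kg = 137.2727 kg
Dose = 4 mcg/kg/min × 137.2727 kg = 549.0909 mcg/min
549.0909 mcg/min × 60 min/hr = 32945.45 mcg/hr
Concentration = 43 mg ÷ 250 mL = 0.172 mg/mL = 172 mcg/mL
Rate = 32945.45 mcg/hr ÷ 172 mcg/mL = 191.5433 mL/hr
Volume infused = 191.5433 mL/hr × 0.6 hr = 114.926 mL
Volume remaining = 250 − 114.926 = 135.074 mL
Drug remaining = 135.074 mL × 172 mcg/mL = 23232.73 mcg = 23.23273 mg

23.2 mg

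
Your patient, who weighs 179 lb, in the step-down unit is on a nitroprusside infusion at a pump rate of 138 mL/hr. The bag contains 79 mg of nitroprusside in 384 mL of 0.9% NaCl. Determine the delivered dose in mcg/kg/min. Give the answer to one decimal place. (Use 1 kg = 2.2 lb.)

5.8 mcg/kg/min

Weight = 179 lb ÷ 2.2 lb/kg = 81.36364 kg
Concentration = 79 mg ÷ 384 mL = 0.2057292 mg/mL = 205.7292 mcg/mL
Drug rate = 138 mL/hr × 205.7292 mcg/mL = 28390.62 mcg/hr
28390.62 mcg/hr ÷ 60 min/hr = 473.1771 mcg/min
473.1771 mcg/min ÷ 81.36364 kg = 5.815584 mcg/kg/min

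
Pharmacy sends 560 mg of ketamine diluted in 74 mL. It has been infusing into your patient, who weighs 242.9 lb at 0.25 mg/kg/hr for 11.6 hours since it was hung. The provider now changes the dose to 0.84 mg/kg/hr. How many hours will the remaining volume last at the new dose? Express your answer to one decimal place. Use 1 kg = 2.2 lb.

Initial rate:
Weight = 242.9 lb ÷ 2.2 lb/kg = 110.4091 kg
Dose = 0.25 mg/kg/hr × 110.4091 kg = 27.60227 mg/hr
Concentration = 560 mg ÷ 74 mL = 7.567568 mg/mL
Rate = 27.60227 mg/hr ÷ 7.567568 mg/mL = 3.647443 mL/hr
Volume infused so far = 3.647443 mL/hr × 11.6 hr = 42.31034 mL
Volume remaining = 74 − 42.31034 = 31.68966 mL
New rate:
Dose = 0.84 mg/kg/hr × 110.4091 kg = 92.74364 mg/hr
Rate = 92.74364 mg/hr ÷ 7.567568 mg/mL = 12.25541 mL/hr
Time remaining = 31.68966 mL ÷ 12.25541 mL/hr = 2.585769 hr

2.6 hours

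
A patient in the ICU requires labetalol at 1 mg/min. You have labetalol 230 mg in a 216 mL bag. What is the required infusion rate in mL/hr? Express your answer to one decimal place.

1 mg/min × 60 min/hr = 60 mg/hr
Concentration = 230 mg ÷ 216 mL = 1.064815 mg/mL
Rate = 60 mg/hr ÷ 1.064815 mg/mL = 56.34783 mL/hr

56.3 mL/hr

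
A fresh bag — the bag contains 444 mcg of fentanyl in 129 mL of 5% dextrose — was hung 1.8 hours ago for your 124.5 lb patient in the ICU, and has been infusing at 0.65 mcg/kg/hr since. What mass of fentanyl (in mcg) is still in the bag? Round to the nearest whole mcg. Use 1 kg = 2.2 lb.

378 mcg

Weight = 124.5 lb ÷ 2.2 lb/kg = 56.59091 kg
Dose = 0.65 mcg/kg/hr × 56.59091 kg = 36.78409 mcg/hr
Concentration = 444 mcg ÷ 129 mL = 3.44186 mcg/mL
Rate = 36.78409 mcg/hr ÷ 3.44186 mcg/mL = 10.68727 mL/hr
Volume infused = 10.68727 mL/hr × 1.8 hr = 19.23709 mL
Volume remaining = 129 − 19.23709 = 109.7629 mL
Drug remaining = 109.7629 mL × 3.44186 mcg/mL = 377.7886 mcg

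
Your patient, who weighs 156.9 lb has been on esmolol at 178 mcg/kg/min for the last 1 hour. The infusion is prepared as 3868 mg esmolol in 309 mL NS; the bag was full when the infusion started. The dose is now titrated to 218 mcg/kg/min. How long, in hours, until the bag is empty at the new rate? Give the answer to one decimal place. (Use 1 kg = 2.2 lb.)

3.3 hours

Initial rate:
Weight = 156.9 lb ÷ 2.2 lb/kg = 71.31818 kg
Dose = 178 mcg/kg/min × 71.31818 kg = 12694.64 mcg/min
12694.64 mcg/min × 60 min/hr = 761678.2 mcg/hr
Concentration = 3868 mg ÷ 309 mL = 12.5178 mg/mL = 12517.8 mcg/mL
Rate = 761678.2 mcg/hr ÷ 12517.8 mcg/mL = 60.84761 mL/hr
Volume infused so far = 60.84761 mL/hr × 1 hr = 60.84761 mL
Volume remaining = 309 − 60.84761 = 248.1524 mL
New rate:
Dose = 218 mcg/kg/min × 71.31818 kg = 15547.36 mcg/min
15547.36 mcg/min × 60 min/hr = 932841.8 mcg/hr
Rate = 932841.8 mcg/hr ÷ 12517.8 mcg/mL = 74.52123 mL/hr
Time remaining = 248.1524 mL ÷ 74.52123 mL/hr = 3.329956 hr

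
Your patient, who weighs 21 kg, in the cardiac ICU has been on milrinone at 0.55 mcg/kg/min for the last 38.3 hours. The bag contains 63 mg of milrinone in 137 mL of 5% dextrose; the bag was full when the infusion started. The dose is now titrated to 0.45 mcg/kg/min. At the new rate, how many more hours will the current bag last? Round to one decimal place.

64.3 hours

Initial rate:
Dose = 0.55 mcg/kg/min × 21 kg = 11.55 mcg/min
11.55 mcg/min × 60 min/hr = 693 mcg/hr
Concentration = 63 mg ÷ 137 mL = 0.459854 mg/mL = 459.854 mcg/mL
Rate = 693 mcg/hr ÷ 459.854 mcg/mL = 1.507 mL/hr
Volume infused so far = 1.507 mL/hr × 38.3 hr = 57.7181 mL
Volume remaining = 137 − 57.7181 = 79.2819 mL
New rate:
Dose = 0.45 mcg/kg/min × 21 kg = 9.45 mcg/min
9.45 mcg/min × 60 min/hr = 567 mcg/hr
Rate = 567 mcg/hr ÷ 459.854 mcg/mL = 1.233 mL/hr
Time remaining = 79.2819 mL ÷ 1.233 mL/hr = 64.3 hr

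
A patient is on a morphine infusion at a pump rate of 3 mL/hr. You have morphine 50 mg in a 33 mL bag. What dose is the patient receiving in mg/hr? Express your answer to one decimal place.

Concentration = 50 mg ÷ 33 mL = 1.515152 mg/mL
Drug rate = 3 mL/hr × 1.515152 mg/mL = 4.545455 mg/hr

4.5 mg/hr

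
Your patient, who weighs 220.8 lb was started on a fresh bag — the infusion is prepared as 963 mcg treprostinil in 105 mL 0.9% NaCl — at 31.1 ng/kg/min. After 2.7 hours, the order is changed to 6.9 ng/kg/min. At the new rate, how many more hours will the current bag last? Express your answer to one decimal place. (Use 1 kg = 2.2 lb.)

Initial rate:
Weight = 220.8 lb ÷ 2.2 lb/kg = 100.3636 kg
Dose = 31.1 ng/kg/min × 100.3636 kg = 3121.309 ng/min
3121.309 ng/min × 60 min/hr = 187278.5 ng/hr
Concentration = 963 mcg ÷ 105 mL = 9.171429 mcg/mL = 9171.429 ng/mL
Rate = 187278.5 ng/hr ÷ 9171.429 ng/mL = 20.41978 mL/hr
Volume infused so far = 20.41978 mL/hr × 2.7 hr = 55.1334 mL
Volume remaining = 105 − 55.1334 = 49.8666 mL
New rate:
Dose = 6.9 ng/kg/min × 100.3636 kg = 692.5091 ng/min
692.5091 ng/min × 60 min/hr = 41550.55 ng/hr
Rate = 41550.55 ng/hr ÷ 9171.429 ng/mL = 4.530433 mL/hr
Time remaining = 49.8666 mL ÷ 4.530433 mL/hr = 11.00703 hr

11.0 hours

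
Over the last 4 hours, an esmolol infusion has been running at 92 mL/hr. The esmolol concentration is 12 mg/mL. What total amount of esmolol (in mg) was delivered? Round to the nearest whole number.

Concentration = 12 mg/mL = 12000 mcg/mL
Drug rate = 92 mL/hr × 12000 mcg/mL = 1104000 mcg/hr
Total = 1104000 mcg/hr × 4 hr = 4416000 mcg = 4416 mg

4416 mg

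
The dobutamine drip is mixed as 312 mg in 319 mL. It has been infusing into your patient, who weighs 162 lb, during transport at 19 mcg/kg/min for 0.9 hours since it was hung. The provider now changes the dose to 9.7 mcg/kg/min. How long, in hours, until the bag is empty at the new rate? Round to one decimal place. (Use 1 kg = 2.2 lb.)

5.5 hours

Initial rate:
Weight = 162 lb ÷ 2.2 lb/kg = 73.63636 kg
Dose = 19 mcg/kg/min × 73.63636 kg = 1399.091 mcg/min
1399.091 mcg/min × 60 min/hr = 83945.45 mcg/hr
Concentration = 312 mg ÷ 319 mL = 0.9780564 mg/mL = 978.0564 mcg/mL
Rate = 83945.45 mcg/hr ÷ 978.0564 mcg/mL = 85.82885 mL/hr
Volume infused so far = 85.82885 mL/hr × 0.9 hr = 77.24596 mL
Volume remaining = 319 − 77.24596 = 241.754 mL
New rate:
Dose = 9.7 mcg/kg/min × 73.63636 kg = 714.2727 mcg/min
714.2727 mcg/min × 60 min/hr = 42856.36 mcg/hr
Rate = 42856.36 mcg/hr ÷ 978.0564 mcg/mL = 43.81788 mL/hr
Time remaining = 241.754 mL ÷ 43.81788 mL/hr = 5.517246 hr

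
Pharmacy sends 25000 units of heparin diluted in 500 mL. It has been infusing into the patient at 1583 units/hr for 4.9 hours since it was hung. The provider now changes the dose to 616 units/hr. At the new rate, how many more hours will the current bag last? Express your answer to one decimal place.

Initial rate:
Concentration = 25000 units ÷ 500 mL = 50 units/mL
Rate = 1583 units/hr ÷ 50 units/mL = 31.66 mL/hr
Volume infused so far = 31.66 mL/hr × 4.9 hr = 155.134 mL
Volume remaining = 500 − 155.134 = 344.866 mL
New rate:
Rate = 616 units/hr ÷ 50 units/mL = 12.32 mL/hr
Time remaining = 344.866 mL ÷ 12.32 mL/hr = 27.99237 hr

28.0 hours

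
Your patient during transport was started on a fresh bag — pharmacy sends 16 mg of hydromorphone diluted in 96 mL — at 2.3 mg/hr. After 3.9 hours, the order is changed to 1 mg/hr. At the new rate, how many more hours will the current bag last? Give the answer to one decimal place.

Initial rate:
Concentration = 16 mg ÷ 96 mL = 0.1666667 mg/mL
Rate = 2.3 mg/hr ÷ 0.1666667 mg/mL = 13.8 mL/hr
Volume infused so far = 13.8 mL/hr × 3.9 hr = 53.82 mL
Volume remaining = 96 − 53.82 = 42.18 mL
New rate:
Rate = 1 mg/hr ÷ 0.1666667 mg/mL = 6 mL/hr
Time remaining = 42.18 mL ÷ 6 mL/hr = 7.03 hr

7.0 hours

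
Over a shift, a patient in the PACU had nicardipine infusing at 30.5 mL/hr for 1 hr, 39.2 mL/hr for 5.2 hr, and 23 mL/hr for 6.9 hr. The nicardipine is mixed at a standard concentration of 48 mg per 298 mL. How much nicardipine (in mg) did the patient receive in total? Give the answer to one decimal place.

Concentration = 48 mg ÷ 298 mL = 0.1610738 mg/mL
Stage 1: 30.5 mL/hr × 1 hr = 30.5 mL → 30.5 mL × 0.1610738 mg/mL = 4.912752 mg
Stage 2: 39.2 mL/hr × 5.2 hr = 203.84 mL → 203.84 mL × 0.1610738 mg/mL = 32.83329 mg
Stage 3: 23 mL/hr × 6.9 hr = 158.7 mL → 158.7 mL × 0.1610738 mg/mL = 25.56242 mg
Total = 4.912752 + 32.83329 + 25.56242 = 63.30846 mg

63.3 mg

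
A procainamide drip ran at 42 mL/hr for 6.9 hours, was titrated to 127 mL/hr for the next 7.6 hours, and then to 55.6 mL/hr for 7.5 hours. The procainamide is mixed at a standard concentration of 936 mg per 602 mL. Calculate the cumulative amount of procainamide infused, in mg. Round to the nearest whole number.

2600 mg

Concentration = 936 mg ÷ 602 mL = 1.554817 mg/mL
Stage 1: 42 mL/hr × 6.9 hr = 289.8 mL → 289.8 mL × 1.554817 mg/mL = 450.586 mg
Stage 2: 127 mL/hr × 7.6 hr = 965.2 mL → 965.2 mL × 1.554817 mg/mL = 1500.71 mg
Stage 3: 55.6 mL/hr × 7.5 hr = 417 mL → 417 mL × 1.554817 mg/mL = 648.3588 mg
Total = 450.586 + 1500.71 + 648.3588 = 2599.654 mg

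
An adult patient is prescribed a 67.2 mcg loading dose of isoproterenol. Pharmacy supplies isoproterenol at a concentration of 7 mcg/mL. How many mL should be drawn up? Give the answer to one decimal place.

9.6 mL

Volume = 67.2 mcg ÷ 7 mcg/mL = 9.6 mL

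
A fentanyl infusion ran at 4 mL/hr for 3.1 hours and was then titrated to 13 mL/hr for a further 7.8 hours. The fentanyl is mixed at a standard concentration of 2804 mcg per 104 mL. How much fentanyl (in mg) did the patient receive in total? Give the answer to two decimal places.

Concentration = 2804 mcg ÷ 104 mL = 26.96154 mcg/mL
Stage 1: 4 mL/hr × 3.1 hr = 12.4 mL → 12.4 mL × 26.96154 mcg/mL = 334.3231 mcg
Stage 2: 13 mL/hr × 7.8 hr = 101.4 mL → 101.4 mL × 26.96154 mcg/mL = 2733.9 mcg
Total = 334.3231 + 2733.9 = 3068.223 mcg = 3.068223 mg

3.07 mg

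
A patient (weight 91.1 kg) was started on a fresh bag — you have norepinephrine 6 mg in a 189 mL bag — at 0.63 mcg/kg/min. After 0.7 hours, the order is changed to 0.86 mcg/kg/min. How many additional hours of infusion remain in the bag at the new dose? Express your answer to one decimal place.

0.8 hours

Initial rate:
Dose = 0.63 mcg/kg/min × 91.1 kg = 57.393 mcg/min
57.393 mcg/min × 60 min/hr = 3443.58 mcg/hr
Concentration = 6 mg ÷ 189 mL = 0.03174603 mg/mL = 31.74603 mcg/mL
Rate = 3443.58 mcg/hr ÷ 31.74603 mcg/mL = 108.4728 mL/hr
Volume infused so far = 108.4728 mL/hr × 0.7 hr = 75.93094 mL
Volume remaining = 189 − 75.93094 = 113.0691 mL
New rate:
Dose = 0.86 mcg/kg/min × 91.1 kg = 78.346 mcg/min
78.346 mcg/min × 60 min/hr = 4700.76 mcg/hr
Rate = 4700.76 mcg/hr ÷ 31.74603 mcg/mL = 148.0739 mL/hr
Time remaining = 113.0691 mL ÷ 148.0739 mL/hr = 0.7635987 hr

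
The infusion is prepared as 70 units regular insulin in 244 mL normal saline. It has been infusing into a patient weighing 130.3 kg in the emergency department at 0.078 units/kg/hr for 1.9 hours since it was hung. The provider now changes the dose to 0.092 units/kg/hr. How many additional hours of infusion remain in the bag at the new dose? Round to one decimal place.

Initial rate:
Dose = 0.078 units/kg/hr × 130.3 kg = 10.1634 units/hr
Concentration = 70 units ÷ 244 mL = 0.2868852 units/mL
Rate = 10.1634 units/hr ÷ 0.2868852 units/mL = 35.42671 mL/hr
Volume infused so far = 35.42671 mL/hr × 1.9 hr = 67.31075 mL
Volume remaining = 244 − 67.31075 = 176.6893 mL
New rate:
Dose = 0.092 units/kg/hr × 130.3 kg = 11.9876 units/hr
Rate = 11.9876 units/hr ÷ 0.2868852 units/mL = 41.78535 mL/hr
Time remaining = 176.6893 mL ÷ 41.78535 mL/hr = 4.228498 hr

4.2 hours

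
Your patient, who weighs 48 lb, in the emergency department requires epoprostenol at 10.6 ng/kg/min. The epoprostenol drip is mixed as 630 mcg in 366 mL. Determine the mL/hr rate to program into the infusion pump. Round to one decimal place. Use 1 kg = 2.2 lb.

Weight = 48 lb ÷ 2.2 lb/kg = 21.81818 kg
Dose = 10.6 ng/kg/min × 21.81818 kg = 231.2727 ng/min
231.2727 ng/min × 60 min/hr = 13876.36 ng/hr
Concentration = 630 mcg ÷ 366 mL = 1.721311 mcg/mL = 1721.311 ng/mL
Rate = 13876.36 ng/hr ÷ 1721.311 ng/mL = 8.061506 mL/hr

8.1 mL/hr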